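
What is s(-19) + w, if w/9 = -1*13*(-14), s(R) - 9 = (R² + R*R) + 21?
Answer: 2390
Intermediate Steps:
s(R) = 30 + 2*R² (s(R) = 9 + ((R² + R*R) + 21) = 9 + ((R² + R²) + 21) = 9 + (2*R² + 21) = 9 + (21 + 2*R²) = 30 + 2*R²)
w = 1638 (w = 9*(-1*13*(-14)) = 9*(-13*(-14)) = 9*182 = 1638)
s(-19) + w = (30 + 2*(-19)²) + 1638 = (30 + 2*361) + 1638 = (30 + 722) + 1638 = 752 + 1638 = 2390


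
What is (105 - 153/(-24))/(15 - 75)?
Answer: -297/160 ≈ -1.8563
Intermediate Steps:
(105 - 153/(-24))/(15 - 75) = (105 - 153*(-1/24))/(-60) = -(105 + 51/8)/60 = -1/60*891/8 = -297/160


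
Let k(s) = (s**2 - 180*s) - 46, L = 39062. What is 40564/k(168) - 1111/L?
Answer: -793400925/40272922 ≈ -19.701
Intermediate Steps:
k(s) = -46 + s**2 - 180*s
40564/k(168) - 1111/L = 40564/(-46 + 168**2 - 180*168) - 1111/39062 = 40564/(-46 + 28224 - 30240) - 1111*1/39062 = 40564/(-2062) - 1111/39062 = 40564*(-1/2062) - 1111/39062 = -20282/1031 - 1111/39062 = -793400925/40272922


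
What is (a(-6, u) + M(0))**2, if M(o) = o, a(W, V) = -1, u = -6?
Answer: 1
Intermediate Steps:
(a(-6, u) + M(0))**2 = (-1 + 0)**2 = (-1)**2 = 1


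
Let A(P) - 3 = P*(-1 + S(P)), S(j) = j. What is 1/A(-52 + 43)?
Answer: 1/93 ≈ 0.010753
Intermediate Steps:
A(P) = 3 + P*(-1 + P)
1/A(-52 + 43) = 1/(3 + (-52 + 43)**2 - (-52 + 43)) = 1/(3 + (-9)**2 - 1*(-9)) = 1/(3 + 81 + 9) = 1/93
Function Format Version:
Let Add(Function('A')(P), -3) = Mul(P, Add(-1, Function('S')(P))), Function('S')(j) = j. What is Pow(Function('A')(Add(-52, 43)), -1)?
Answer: Rational(1, 93) ≈ 0.010753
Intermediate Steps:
Function('A')(P) = Add(3, Mul(P, Add(-1, P)))
Pow(Function('A')(Add(-52, 43)), -1) = Pow(Add(3, Pow(Add(-52, 43), 2), Mul(-1, Add(-52, 43))), -1) = Pow(Add(3, Pow(-9, 2), Mul(-1, -9)), -1) = Pow(Add(3, 81, 9), -1) = Pow(93, -1) = Rational(1, 93)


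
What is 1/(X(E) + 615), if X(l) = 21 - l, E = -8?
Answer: 1/644 ≈ 0.0015528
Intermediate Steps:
1/(X(E) + 615) = 1/((21 - 1*(-8)) + 615) = 1/((21 + 8) + 615) = 1/(29 + 615) = 1/644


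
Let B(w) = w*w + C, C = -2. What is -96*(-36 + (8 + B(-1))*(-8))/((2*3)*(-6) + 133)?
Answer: 8832/97 ≈ 91.052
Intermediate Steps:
B(w) = -2 + w² (B(w) = w*w - 2 = w² - 2 = -2 + w²)
-96*(-36 + (8 + B(-1))*(-8))/((2*3)*(-6) + 133) = -96*(-36 + (8 + (-2 + (-1)²))*(-8))/((2*3)*(-6) + 133) = -96*(-36 + (8 + (-2 + 1))*(-8))/(6*(-6) + 133) = -96*(-36 + (8 - 1)*(-8))/(-36 + 133) = -96*(-36 + 7*(-8))/97 = -96*(-36 - 56)/97 = -(-8832)/97 = -96*(-92/97) = 8832/97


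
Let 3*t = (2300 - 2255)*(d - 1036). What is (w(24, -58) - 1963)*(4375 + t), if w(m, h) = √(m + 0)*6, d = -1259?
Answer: 58988150 - 360600*√6 ≈ 5.8105e+7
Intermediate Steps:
w(m, h) = 6*√m (w(m, h) = √m*6 = 6*√m)
t = -34425 (t = ((2300 - 2255)*(-1259 - 1036))/3 = (45*(-2295))/3 = (⅓)*(-103275) = -34425)
(w(24, -58) - 1963)*(4375 + t) = (6*√24 - 1963)*(4375 - 34425) = (6*(2*√6) - 1963)*(-30050) = (12*√6 - 1963)*(-30050) = (-1963 + 12*√6)*(-30050) = 58988150 - 360600*√6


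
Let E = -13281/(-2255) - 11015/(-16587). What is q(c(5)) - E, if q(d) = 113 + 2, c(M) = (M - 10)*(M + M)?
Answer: 4056293003/37403685 ≈ 108.45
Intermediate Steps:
c(M) = 2*M*(-10 + M) (c(M) = (-10 + M)*(2*M) = 2*M*(-10 + M))
E = 245130772/37403685 (E = -13281*(-1/2255) - 11015*(-1/16587) = 13281/2255 + 11015/16587 = 245130772/37403685 ≈ 6.5536)
q(d) = 115
q(c(5)) - E = 115 - 1*245130772/37403685 = 115 - 245130772/37403685 = 4056293003/37403685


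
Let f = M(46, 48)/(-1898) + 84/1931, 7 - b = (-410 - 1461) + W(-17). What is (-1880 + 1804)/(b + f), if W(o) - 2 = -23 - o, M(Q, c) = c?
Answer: -69635722/1724417065 ≈ -0.040382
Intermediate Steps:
W(o) = -21 - o (W(o) = 2 + (-23 - o) = -21 - o)
b = 1882 (b = 7 - ((-410 - 1461) + (-21 - 1*(-17))) = 7 - (-1871 + (-21 + 17)) = 7 - (-1871 - 4) = 7 - 1*(-1875) = 7 + 1875 = 1882)
f = 33372/1832519 (f = 48/(-1898) + 84/1931 = 48*(-1/1898) + 84*(1/1931) = -24/949 + 84/1931 = 33372/1832519 ≈ 0.018211)
(-1880 + 1804)/(b + f) = (-1880 + 1804)/(1882 + 33372/1832519) = -76/3448834130/1832519 = -76*1832519/3448834130 = -69635722/1724417065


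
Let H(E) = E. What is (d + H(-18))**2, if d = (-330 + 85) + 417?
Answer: 23716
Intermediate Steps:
d = 172 (d = -245 + 417 = 172)
(d + H(-18))**2 = (172 - 18)**2 = 154**2 = 23716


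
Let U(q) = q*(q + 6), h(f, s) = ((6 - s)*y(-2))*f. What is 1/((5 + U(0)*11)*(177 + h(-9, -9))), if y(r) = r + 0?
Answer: 1/2235 ≈ 0.00044743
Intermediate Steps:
y(r) = r
h(f, s) = f*(-12 + 2*s) (h(f, s) = ((6 - s)*(-2))*f = (-12 + 2*s)*f = f*(-12 + 2*s))
U(q) = q*(6 + q)
1/((5 + U(0)*11)*(177 + h(-9, -9))) = 1/((5 + (0*(6 + 0))*11)*(177 + 2*(-9)*(-6 - 9))) = 1/((5 + (0*6)*11)*(177 + 2*(-9)*(-15))) = 1/((5 + 0*11)*(177 + 270)) = 1/((5 + 0)*447) = 1/(5*447) = 1/2235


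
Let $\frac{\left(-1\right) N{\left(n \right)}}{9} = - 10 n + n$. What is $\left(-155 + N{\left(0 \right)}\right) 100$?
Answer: $-15500$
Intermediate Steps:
$N{\left(n \right)} = 81 n$ ($N{\left(n \right)} = - 9 \left(- 10 n + n\right) = - 9 \left(- 9 n\right) = 81 n$)
$\left(-155 + N{\left(0 \right)}\right) 100 = \left(-155 + 81 \cdot 0\right) 100 = \left(-155 + 0\right) 100 = \left(-155\right) 100 = -15500$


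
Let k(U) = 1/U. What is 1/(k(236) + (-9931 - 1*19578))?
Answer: -236/6964123 ≈ -3.3888e-5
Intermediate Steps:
1/(k(236) + (-9931 - 1*19578)) = 1/(1/236 + (-9931 - 1*19578)) = 1/(1/236 + (-9931 - 19578)) = 1/(1/236 - 29509) = 1/(-6964123/236) = -236/6964123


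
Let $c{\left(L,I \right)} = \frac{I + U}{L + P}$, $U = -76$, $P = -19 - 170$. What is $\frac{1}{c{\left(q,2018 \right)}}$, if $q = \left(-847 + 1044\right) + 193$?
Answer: $\frac{201}{1942} \approx 0.1035$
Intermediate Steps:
$P = -189$ ($P = -19 - 170 = -189$)
$q = 390$ ($q = 197 + 193 = 390$)
$c{\left(L,I \right)} = \frac{-76 + I}{-189 + L}$ ($c{\left(L,I \right)} = \frac{I - 76}{L - 189} = \frac{-76 + I}{-189 + L}$)
$\frac{1}{c{\left(q,2018 \right)}} = \frac{1}{\frac{1}{-189 + 390} \left(-76 + 2018\right)} = \frac{1}{\frac{1}{201} \cdot 1942} = \frac{1}{\frac{1942}{201}} = \frac{201}{1942}$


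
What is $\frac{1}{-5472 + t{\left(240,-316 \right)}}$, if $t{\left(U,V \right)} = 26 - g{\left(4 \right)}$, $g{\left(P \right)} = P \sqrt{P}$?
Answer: $- \frac{1}{5454} \approx -0.00018335$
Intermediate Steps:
$g{\left(P \right)} = P^{\frac{3}{2}}$
$t{\left(U,V \right)} = 18$ ($t{\left(U,V \right)} = 26 - 4^{\frac{3}{2}} = 26 - 8 = 18$)
$\frac{1}{-5472 + t{\left(240,-316 \right)}} = \frac{1}{-5472 + 18} = \frac{1}{-5454} = - \frac{1}{5454}$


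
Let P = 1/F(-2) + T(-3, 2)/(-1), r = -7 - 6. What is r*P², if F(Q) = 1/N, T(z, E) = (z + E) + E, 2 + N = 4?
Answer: -13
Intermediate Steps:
N = 2 (N = -2 + 4 = 2)
r = -13
T(z, E) = z + 2*E (T(z, E) = (E + z) + E = z + 2*E)
F(Q) = ½ (F(Q) = 1/2 = ½)
P = 1 (P = 1/(½) + (-3 + 2*2)/(-1) = 1*2 + (-3 + 4)*(-1) = 2 + 1*(-1) = 2 - 1 = 1)
r*P² = -13*1² = -13*1 = -13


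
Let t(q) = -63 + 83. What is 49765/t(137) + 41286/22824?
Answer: 2368046/951 ≈ 2490.1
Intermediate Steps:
t(q) = 20
49765/t(137) + 41286/22824 = 49765/20 + 41286/22824 = 49765*(1/20) + 41286*(1/22824) = 9953/4 + 6881/3804 = 2368046/951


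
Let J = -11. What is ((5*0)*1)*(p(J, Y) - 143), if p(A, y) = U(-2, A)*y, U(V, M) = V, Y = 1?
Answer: 0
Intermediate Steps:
p(A, y) = -2*y
((5*0)*1)*(p(J, Y) - 143) = ((5*0)*1)*(-2*1 - 143) = (0*1)*(-2 - 143) = 0*(-145) = 0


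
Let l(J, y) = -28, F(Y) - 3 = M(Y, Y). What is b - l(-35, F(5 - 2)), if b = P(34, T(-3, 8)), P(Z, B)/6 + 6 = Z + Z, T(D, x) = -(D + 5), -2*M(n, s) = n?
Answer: 400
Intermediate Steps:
M(n, s) = -n/2
F(Y) = 3 - Y/2
T(D, x) = -5 - D (T(D, x) = -(5 + D) = -5 - D)
P(Z, B) = -36 + 12*Z (P(Z, B) = -36 + 6*(Z + Z) = -36 + 6*(2*Z) = -36 + 12*Z)
b = 372 (b = -36 + 12*34 = -36 + 408 = 372)
b - l(-35, F(5 - 2)) = 372 - 1*(-28) = 372 + 28 = 400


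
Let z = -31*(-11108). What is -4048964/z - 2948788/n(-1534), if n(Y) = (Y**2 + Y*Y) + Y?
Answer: -2508110750027/202510111843 ≈ -12.385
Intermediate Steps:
n(Y) = Y + 2*Y**2 (n(Y) = (Y**2 + Y**2) + Y = 2*Y**2 + Y = Y + 2*Y**2)
z = 344348
-4048964/z - 2948788/n(-1534) = -4048964/344348 - 2948788*(-1/(1534*(1 + 2*(-1534)))) = -4048964*1/344348 - 2948788*(-1/(1534*(1 - 3068))) = -1012241/86087 - 2948788/((-1534*(-3067))) = -1012241/86087 - 2948788/4704778 = -1012241/86087 - 2948788*1/4704778 = -1012241/86087 - 1474394/2352389 = -2508110750027/202510111843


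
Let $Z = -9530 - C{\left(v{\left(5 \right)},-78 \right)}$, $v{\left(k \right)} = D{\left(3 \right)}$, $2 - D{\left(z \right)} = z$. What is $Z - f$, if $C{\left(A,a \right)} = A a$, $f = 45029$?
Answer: $-54637$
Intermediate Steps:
$D{\left(z \right)} = 2 - z$
$v{\left(k \right)} = -1$ ($v{\left(k \right)} = 2 - 3 = -1$)
$Z = -9608$ ($Z = -9530 - \left(-1\right) \left(-78\right) = -9530 - 78 = -9608$)
$Z - f = -9608 - 45029 = -54637$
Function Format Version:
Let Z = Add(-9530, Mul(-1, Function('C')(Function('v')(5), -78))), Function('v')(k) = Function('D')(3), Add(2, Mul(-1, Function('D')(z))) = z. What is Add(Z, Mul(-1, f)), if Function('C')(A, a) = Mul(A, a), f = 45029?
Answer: -54637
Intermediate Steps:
Function('D')(z) = Add(2, Mul(-1, z))
Function('v')(k) = -1 (Function('v')(k) = Add(2, Mul(-1, 3)) = Add(2, -3) = -1)
Z = -9608 (Z = Add(-9530, Mul(-1, Mul(-1, -78))) = Add(-9530, Mul(-1, 78)) = Add(-9530, -78) = -9608)
Add(Z, Mul(-1, f)) = Add(-9608, Mul(-1, 45029)) = Add(-9608, -45029) = -54637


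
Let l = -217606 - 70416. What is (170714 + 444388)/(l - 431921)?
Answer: -205034/239981 ≈ -0.85438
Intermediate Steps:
l = -288022
(170714 + 444388)/(l - 431921) = (170714 + 444388)/(-288022 - 431921) = 615102/(-719943) = 615102*(-1/719943) = -205034/239981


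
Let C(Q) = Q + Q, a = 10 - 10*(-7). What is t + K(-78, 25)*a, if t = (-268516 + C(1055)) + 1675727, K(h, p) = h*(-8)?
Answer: 1459241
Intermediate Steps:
K(h, p) = -8*h
a = 80 (a = 10 + 70 = 80)
C(Q) = 2*Q
t = 1409321 (t = (-268516 + 2*1055) + 1675727 = (-268516 + 2110) + 1675727 = -266406 + 1675727 = 1409321)
t + K(-78, 25)*a = 1409321 - 8*(-78)*80 = 1409321 + 624*80 = 1409321 + 49920 = 1459241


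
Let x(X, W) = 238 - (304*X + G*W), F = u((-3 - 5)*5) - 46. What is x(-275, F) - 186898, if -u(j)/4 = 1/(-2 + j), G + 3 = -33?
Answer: -732988/7 ≈ -1.0471e+5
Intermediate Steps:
G = -36 (G = -3 - 33 = -36)
u(j) = -4/(-2 + j)
F = -964/21 (F = -4/(-2 + (-3 - 5)*5) - 46 = -4/(-2 - 8*5) - 46 = -4/(-2 - 40) - 46 = -4/(-42) - 46 = -4*(-1/42) - 46 = 2/21 - 46 = -964/21 ≈ -45.905)
x(X, W) = 238 - 304*X + 36*W (x(X, W) = 238 - (304*X - 36*W) = 238 - (-36*W + 304*X) = 238 + (-304*X + 36*W) = 238 - 304*X + 36*W)
x(-275, F) - 186898 = (238 - 304*(-275) + 36*(-964/21)) - 186898 = (238 + 83600 - 11568/7) - 186898 = 575298/7 - 186898 = -732988/7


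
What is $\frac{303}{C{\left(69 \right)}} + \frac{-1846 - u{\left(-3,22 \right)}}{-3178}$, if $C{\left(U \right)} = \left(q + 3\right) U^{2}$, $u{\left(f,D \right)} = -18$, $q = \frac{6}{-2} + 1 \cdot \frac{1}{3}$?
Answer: $\frac{643995}{840581} \approx 0.76613$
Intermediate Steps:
$q = - \frac{8}{3}$ ($q = 6 \left(- \frac{1}{2}\right) + 1 \cdot \frac{1}{3} = -3 + \frac{1}{3} = - \frac{8}{3} \approx -2.6667$)
$C{\left(U \right)} = \frac{U^{2}}{3}$ ($C{\left(U \right)} = \left(- \frac{8}{3} + 3\right) U^{2} = \frac{U^{2}}{3}$)
$\frac{303}{C{\left(69 \right)}} + \frac{-1846 - u{\left(-3,22 \right)}}{-3178} = \frac{303}{\frac{1}{3} \cdot 69^{2}} + \frac{-1846 - -18}{-3178} = \frac{303}{\frac{1}{3} \cdot 4761} + \left(-1846 + 18\right) \left(- \frac{1}{3178}\right) = \frac{303}{1587} - - \frac{914}{1589} = 303 \cdot \frac{1}{1587} + \frac{914}{1589} = \frac{101}{529} + \frac{914}{1589} = \frac{643995}{840581}$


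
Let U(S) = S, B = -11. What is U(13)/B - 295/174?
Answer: -5507/1914 ≈ -2.8772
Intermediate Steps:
U(13)/B - 295/174 = 13/(-11) - 295/174 = 13*(-1/11) - 295*1/174 = -13/11 - 295/174 = -5507/1914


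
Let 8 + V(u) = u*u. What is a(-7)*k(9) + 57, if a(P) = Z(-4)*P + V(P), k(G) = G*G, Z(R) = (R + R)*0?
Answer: 3378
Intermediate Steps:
Z(R) = 0 (Z(R) = (2*R)*0 = 0)
V(u) = -8 + u² (V(u) = -8 + u*u = -8 + u²)
k(G) = G²
a(P) = -8 + P² (a(P) = 0*P + (-8 + P²) = 0 + (-8 + P²) = -8 + P²)
a(-7)*k(9) + 57 = (-8 + (-7)²)*9² + 57 = (-8 + 49)*81 + 57 = 41*81 + 57 = 3321 + 57 = 3378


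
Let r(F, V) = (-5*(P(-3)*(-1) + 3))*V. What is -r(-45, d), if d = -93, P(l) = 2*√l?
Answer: -1395 + 930*I*√3 ≈ -1395.0 + 1610.8*I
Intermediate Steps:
r(F, V) = V*(-15 + 10*I*√3) (r(F, V) = (-5*((2*√(-3))*(-1) + 3))*V = (-5*((2*(I*√3))*(-1) + 3))*V = (-5*((2*I*√3)*(-1) + 3))*V = (-5*(-2*I*√3 + 3))*V = (-5*(3 - 2*I*√3))*V = (-15 + 10*I*√3)*V = V*(-15 + 10*I*√3))
-r(-45, d) = -5*(-93)*(-3 + 2*I*√3) = -(1395 - 930*I*√3) = -1395 + 930*I*√3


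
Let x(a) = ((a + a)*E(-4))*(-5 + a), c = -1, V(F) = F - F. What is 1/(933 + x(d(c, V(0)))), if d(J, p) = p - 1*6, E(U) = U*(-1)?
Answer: 1/1461 ≈ 0.00068446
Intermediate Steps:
V(F) = 0
E(U) = -U
d(J, p) = -6 + p (d(J, p) = p - 6 = -6 + p)
x(a) = 8*a*(-5 + a) (x(a) = ((a + a)*(-1*(-4)))*(-5 + a) = ((2*a)*4)*(-5 + a) = (8*a)*(-5 + a) = 8*a*(-5 + a))
1/(933 + x(d(c, V(0)))) = 1/(933 + 8*(-6 + 0)*(-5 + (-6 + 0))) = 1/(933 + 8*(-6)*(-5 - 6)) = 1/(933 + 8*(-6)*(-11)) = 1/(933 + 528) = 1/1461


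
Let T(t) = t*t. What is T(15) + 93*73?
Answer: 7014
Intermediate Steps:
T(t) = t**2
T(15) + 93*73 = 15**2 + 93*73 = 225 + 6789 = 7014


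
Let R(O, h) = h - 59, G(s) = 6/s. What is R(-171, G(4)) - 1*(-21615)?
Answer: 43115/2 ≈ 21558.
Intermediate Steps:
R(O, h) = -59 + h
R(-171, G(4)) - 1*(-21615) = (-59 + 6/4) - 1*(-21615) = (-59 + 6*(1/4)) + 21615 = (-59 + 3/2) + 21615 = -115/2 + 21615 = 43115/2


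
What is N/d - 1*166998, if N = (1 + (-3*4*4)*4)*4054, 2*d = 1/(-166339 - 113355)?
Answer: 433141792834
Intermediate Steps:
d = -1/559388 (d = 1/(2*(-166339 - 113355)) = (1/2)/(-279694) = (1/2)*(-1/279694) = -1/559388 ≈ -1.7877e-6)
N = -774314 (N = (1 - 12*4*4)*4054 = (1 - 48*4)*4054 = (1 - 192)*4054 = -191*4054 = -774314)
N/d - 1*166998 = -774314/(-1/559388) - 1*166998 = -774314*(-559388) - 166998 = 433141959832 - 166998 = 433141792834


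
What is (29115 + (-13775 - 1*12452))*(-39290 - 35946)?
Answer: -217281568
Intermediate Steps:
(29115 + (-13775 - 1*12452))*(-39290 - 35946) = (29115 + (-13775 - 12452))*(-75236) = (29115 - 26227)*(-75236) = 2888*(-75236) = -217281568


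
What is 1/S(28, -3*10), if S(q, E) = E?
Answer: -1/30 ≈ -0.033333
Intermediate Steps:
1/S(28, -3*10) = 1/(-3*10) = 1/(-30) = -1/30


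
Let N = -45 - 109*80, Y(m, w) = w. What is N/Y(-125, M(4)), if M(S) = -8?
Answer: 8765/8 ≈ 1095.6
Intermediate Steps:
N = -8765 (N = -45 - 8720 = -8765)
N/Y(-125, M(4)) = -8765/(-8) = -8765*(-⅛) = 8765/8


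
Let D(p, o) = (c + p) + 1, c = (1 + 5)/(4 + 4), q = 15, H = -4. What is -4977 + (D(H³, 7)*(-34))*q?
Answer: 53541/2 ≈ 26771.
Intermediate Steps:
c = ¾ (c = 6/8 = 6*(⅛) = ¾ ≈ 0.75000)
D(p, o) = 7/4 + p (D(p, o) = (¾ + p) + 1 = 7/4 + p)
-4977 + (D(H³, 7)*(-34))*q = -4977 + ((7/4 + (-4)³)*(-34))*15 = -4977 + ((7/4 - 64)*(-34))*15 = -4977 - 249/4*(-34)*15 = -4977 + (4233/2)*15 = -4977 + 63495/2 = 53541/2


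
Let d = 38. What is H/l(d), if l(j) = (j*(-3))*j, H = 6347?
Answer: -6347/4332 ≈ -1.4651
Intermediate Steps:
l(j) = -3*j² (l(j) = (-3*j)*j = -3*j²)
H/l(d) = 6347/((-3*38²)) = 6347/((-3*1444)) = 6347/(-4332) = 6347*(-1/4332) = -6347/4332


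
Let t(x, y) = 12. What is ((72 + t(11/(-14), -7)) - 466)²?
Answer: 145924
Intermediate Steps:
((72 + t(11/(-14), -7)) - 466)² = ((72 + 12) - 466)² = (84 - 466)² = (-382)² = 145924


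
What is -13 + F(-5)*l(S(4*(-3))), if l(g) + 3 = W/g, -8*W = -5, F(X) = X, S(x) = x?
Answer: 217/96 ≈ 2.2604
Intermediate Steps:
W = 5/8 (W = -⅛*(-5) = 5/8 ≈ 0.62500)
l(g) = -3 + 5/(8*g)
-13 + F(-5)*l(S(4*(-3))) = -13 - 5*(-3 + 5/(8*((4*(-3))))) = -13 - 5*(-3 + (5/8)/(-12)) = -13 - 5*(-3 + (5/8)*(-1/12)) = -13 - 5*(-3 - 5/96) = -13 - 5*(-293/96) = -13 + 1465/96 = 217/96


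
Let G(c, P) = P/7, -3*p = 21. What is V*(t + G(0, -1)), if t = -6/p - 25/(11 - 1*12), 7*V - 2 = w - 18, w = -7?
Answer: -4140/49 ≈ -84.490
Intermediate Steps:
p = -7 (p = -⅓*21 = -7)
G(c, P) = P/7 (G(c, P) = P*(⅐) = P/7)
V = -23/7 (V = 2/7 + (-7 - 18)/7 = 2/7 + (⅐)*(-25) = 2/7 - 25/7 = -23/7 ≈ -3.2857)
t = 181/7 (t = -6/(-7) - 25/(11 - 1*12) = -6*(-⅐) - 25/(11 - 12) = 6/7 - 25/(-1) = 6/7 - 25*(-1) = 6/7 + 25 = 181/7 ≈ 25.857)
V*(t + G(0, -1)) = -23*(181/7 + (⅐)*(-1))/7 = -23*(181/7 - ⅐)/7 = -23/7*180/7 = -4140/49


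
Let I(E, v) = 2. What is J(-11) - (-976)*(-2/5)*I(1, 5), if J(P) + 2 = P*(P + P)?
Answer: -2704/5 ≈ -540.80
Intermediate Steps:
J(P) = -2 + 2*P**2 (J(P) = -2 + P*(P + P) = -2 + P*(2*P) = -2 + 2*P**2)
J(-11) - (-976)*(-2/5)*I(1, 5) = (-2 + 2*(-11)**2) - (-976)*(-2/5)*2 = (-2 + 2*121) - (-976)*((1/5)*(-2))*2 = (-2 + 242) - (-976)*(-2/5*2) = 240 - (-976)*(-4)/5 = 240 - 1*3904/5 = 240 - 3904/5 = -2704/5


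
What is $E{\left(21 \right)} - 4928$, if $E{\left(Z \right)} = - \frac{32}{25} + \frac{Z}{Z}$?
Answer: $- \frac{123207}{25} \approx -4928.3$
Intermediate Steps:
$E{\left(Z \right)} = - \frac{7}{25}$ ($E{\left(Z \right)} = \left(-32\right) \frac{1}{25} + 1 = - \frac{32}{25} + 1 = - \frac{7}{25}$)
$E{\left(21 \right)} - 4928 = - \frac{7}{25} - 4928 = - \frac{123207}{25}$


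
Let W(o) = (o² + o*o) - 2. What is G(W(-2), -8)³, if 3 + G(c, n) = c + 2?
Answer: 125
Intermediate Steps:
W(o) = -2 + 2*o² (W(o) = (o² + o²) - 2 = 2*o² - 2 = -2 + 2*o²)
G(c, n) = -1 + c (G(c, n) = -3 + (c + 2) = -3 + (2 + c) = -1 + c)
G(W(-2), -8)³ = (-1 + (-2 + 2*(-2)²))³ = (-1 + (-2 + 2*4))³ = (-1 + (-2 + 8))³ = (-1 + 6)³ = 5³ = 125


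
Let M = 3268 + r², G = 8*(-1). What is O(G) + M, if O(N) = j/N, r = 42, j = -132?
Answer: 10097/2 ≈ 5048.5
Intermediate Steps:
G = -8
O(N) = -132/N
M = 5032 (M = 3268 + 42² = 3268 + 1764 = 5032)
O(G) + M = -132/(-8) + 5032 = -132*(-⅛) + 5032 = 33/2 + 5032 = 10097/2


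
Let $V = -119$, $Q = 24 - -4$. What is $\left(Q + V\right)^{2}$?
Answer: $8281$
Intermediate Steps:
$Q = 28$ ($Q = 24 + 4 = 28$)
$\left(Q + V\right)^{2} = \left(28 - 119\right)^{2} = \left(-91\right)^{2} = 8281$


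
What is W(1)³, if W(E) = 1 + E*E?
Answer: 8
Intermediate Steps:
W(E) = 1 + E²
W(1)³ = (1 + 1²)³ = (1 + 1)³ = 2³ = 8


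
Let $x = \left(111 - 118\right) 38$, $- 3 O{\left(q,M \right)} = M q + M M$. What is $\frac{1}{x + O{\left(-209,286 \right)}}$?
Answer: $- \frac{3}{22820} \approx -0.00013146$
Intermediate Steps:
$O{\left(q,M \right)} = - \frac{M^{2}}{3} - \frac{M q}{3}$ ($O{\left(q,M \right)} = - \frac{M q + M M}{3} = - \frac{M q + M^{2}}{3} = - \frac{M^{2} + M q}{3} = - \frac{M^{2}}{3} - \frac{M q}{3}$)
$x = -266$ ($x = \left(-7\right) 38 = -266$)
$\frac{1}{x + O{\left(-209,286 \right)}} = \frac{1}{-266 - \frac{286 \left(286 - 209\right)}{3}} = \frac{1}{-266 - \frac{286}{3} \cdot 77} = \frac{1}{-266 - \frac{22022}{3}} = \frac{1}{- \frac{22820}{3}} = - \frac{3}{22820}$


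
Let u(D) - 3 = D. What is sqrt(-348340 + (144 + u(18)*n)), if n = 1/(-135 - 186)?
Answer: I*sqrt(3986496753)/107 ≈ 590.08*I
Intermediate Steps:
n = -1/321 (n = 1/(-321) = -1/321 ≈ -0.0031153)
u(D) = 3 + D
sqrt(-348340 + (144 + u(18)*n)) = sqrt(-348340 + (144 + (3 + 18)*(-1/321))) = sqrt(-348340 + (144 + 21*(-1/321))) = sqrt(-348340 + (144 - 7/107)) = sqrt(-348340 + 15401/107) = sqrt(-37256979/107) = I*sqrt(3986496753)/107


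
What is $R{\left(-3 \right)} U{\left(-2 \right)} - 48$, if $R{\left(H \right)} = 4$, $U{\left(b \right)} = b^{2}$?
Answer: $-32$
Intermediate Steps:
$R{\left(-3 \right)} U{\left(-2 \right)} - 48 = 4 \left(-2\right)^{2} - 48 = 4 \cdot 4 - 48 = 16 - 48 = -32$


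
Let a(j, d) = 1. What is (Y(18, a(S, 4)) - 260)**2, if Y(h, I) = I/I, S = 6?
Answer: 67081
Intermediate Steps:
Y(h, I) = 1
(Y(18, a(S, 4)) - 260)**2 = (1 - 260)**2 = (-259)**2 = 67081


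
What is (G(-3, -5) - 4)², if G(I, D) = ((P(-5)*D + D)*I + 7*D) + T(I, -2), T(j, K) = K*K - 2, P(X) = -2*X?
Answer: 16384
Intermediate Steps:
T(j, K) = -2 + K² (T(j, K) = K² - 2 = -2 + K²)
G(I, D) = 2 + 7*D + 11*D*I (G(I, D) = (((-2*(-5))*D + D)*I + 7*D) + (-2 + (-2)²) = ((10*D + D)*I + 7*D) + (-2 + 4) = ((11*D)*I + 7*D) + 2 = (11*D*I + 7*D) + 2 = (7*D + 11*D*I) + 2 = 2 + 7*D + 11*D*I)
(G(-3, -5) - 4)² = ((2 + 7*(-5) + 11*(-5)*(-3)) - 4)² = ((2 - 35 + 165) - 4)² = (132 - 4)² = 128² = 16384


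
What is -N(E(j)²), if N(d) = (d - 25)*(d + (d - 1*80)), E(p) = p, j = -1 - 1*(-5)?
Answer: -432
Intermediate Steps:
j = 4 (j = -1 + 5 = 4)
N(d) = (-80 + 2*d)*(-25 + d) (N(d) = (-25 + d)*(d + (d - 80)) = (-25 + d)*(d + (-80 + d)) = (-25 + d)*(-80 + 2*d) = (-80 + 2*d)*(-25 + d))
-N(E(j)²) = -(2000 - 130*4² + 2*(4²)²) = -(2000 - 130*16 + 2*16²) = -(2000 - 2080 + 2*256) = -(2000 - 2080 + 512) = -1*432 = -432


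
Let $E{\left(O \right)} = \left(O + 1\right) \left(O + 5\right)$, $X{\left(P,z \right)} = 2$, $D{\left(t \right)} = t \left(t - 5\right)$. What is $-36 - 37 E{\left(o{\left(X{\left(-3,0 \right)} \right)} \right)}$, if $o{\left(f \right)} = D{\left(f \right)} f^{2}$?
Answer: $-16205$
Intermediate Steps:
$D{\left(t \right)} = t \left(-5 + t\right)$
$o{\left(f \right)} = f^{3} \left(-5 + f\right)$ ($o{\left(f \right)} = f \left(-5 + f\right) f^{2} = f^{3} \left(-5 + f\right)$)
$E{\left(O \right)} = \left(1 + O\right) \left(5 + O\right)$
$-36 - 37 E{\left(o{\left(X{\left(-3,0 \right)} \right)} \right)} = -36 - 37 \left(5 + \left(2^{3} \left(-5 + 2\right)\right)^{2} + 6 \cdot 2^{3} \left(-5 + 2\right)\right) = -36 - 37 \left(5 + \left(8 \left(-3\right)\right)^{2} + 6 \cdot 8 \left(-3\right)\right) = -36 - 37 \left(5 + \left(-24\right)^{2} + 6 \left(-24\right)\right) = -36 - 37 \left(5 + 576 - 144\right) = -36 - 16169 = -16205$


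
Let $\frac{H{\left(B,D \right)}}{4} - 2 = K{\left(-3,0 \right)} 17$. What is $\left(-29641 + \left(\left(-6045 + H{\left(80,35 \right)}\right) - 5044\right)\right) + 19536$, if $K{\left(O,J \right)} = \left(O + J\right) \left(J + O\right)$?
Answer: $-20574$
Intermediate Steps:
$K{\left(O,J \right)} = \left(J + O\right)^{2}$ ($K{\left(O,J \right)} = \left(J + O\right) \left(J + O\right) = \left(J + O\right)^{2}$)
$H{\left(B,D \right)} = 620$ ($H{\left(B,D \right)} = 8 + 4 \left(0 - 3\right)^{2} \cdot 17 = 8 + 4 \left(-3\right)^{2} \cdot 17 = 8 + 4 \cdot 9 \cdot 17 = 8 + 4 \cdot 153 = 8 + 612 = 620$)
$\left(-29641 + \left(\left(-6045 + H{\left(80,35 \right)}\right) - 5044\right)\right) + 19536 = \left(-29641 + \left(\left(-6045 + 620\right) - 5044\right)\right) + 19536 = \left(-29641 - 10469\right) + 19536 = -40110 + 19536 = -20574$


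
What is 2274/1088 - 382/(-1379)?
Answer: 1775731/750176 ≈ 2.3671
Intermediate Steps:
2274/1088 - 382/(-1379) = 2274*(1/1088) - 382*(-1/1379) = 1137/544 + 382/1379 = 1775731/750176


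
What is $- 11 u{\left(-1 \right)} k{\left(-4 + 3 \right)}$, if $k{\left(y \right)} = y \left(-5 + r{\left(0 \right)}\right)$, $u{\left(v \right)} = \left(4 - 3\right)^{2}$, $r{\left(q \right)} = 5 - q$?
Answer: $0$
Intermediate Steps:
$u{\left(v \right)} = 1$ ($u{\left(v \right)} = 1^{2} = 1$)
$k{\left(y \right)} = 0$ ($k{\left(y \right)} = y \left(-5 + \left(5 - 0\right)\right) = y \left(-5 + \left(5 + 0\right)\right) = y \left(-5 + 5\right) = y 0 = 0$)
$- 11 u{\left(-1 \right)} k{\left(-4 + 3 \right)} = \left(-11\right) 1 \cdot 0 = \left(-11\right) 0 = 0$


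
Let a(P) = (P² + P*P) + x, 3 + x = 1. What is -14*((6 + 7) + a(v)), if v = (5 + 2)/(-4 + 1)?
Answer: -2758/9 ≈ -306.44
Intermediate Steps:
x = -2 (x = -3 + 1 = -2)
v = -7/3 (v = 7/(-3) = 7*(-⅓) = -7/3 ≈ -2.3333)
a(P) = -2 + 2*P² (a(P) = (P² + P*P) - 2 = (P² + P²) - 2 = 2*P² - 2 = -2 + 2*P²)
-14*((6 + 7) + a(v)) = -14*((6 + 7) + (-2 + 2*(-7/3)²)) = -14*(13 + (-2 + 2*(49/9))) = -14*(13 + (-2 + 98/9)) = -14*(13 + 80/9) = -14*197/9 = -2758/9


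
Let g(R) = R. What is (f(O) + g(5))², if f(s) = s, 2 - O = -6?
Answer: 169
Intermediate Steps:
O = 8 (O = 2 - 1*(-6) = 2 + 6 = 8)
(f(O) + g(5))² = (8 + 5)² = 13² = 169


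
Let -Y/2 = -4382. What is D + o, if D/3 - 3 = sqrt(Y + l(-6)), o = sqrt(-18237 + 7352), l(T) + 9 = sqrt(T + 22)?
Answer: 9 + 3*sqrt(8759) + I*sqrt(10885) ≈ 289.77 + 104.33*I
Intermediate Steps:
l(T) = -9 + sqrt(22 + T) (l(T) = -9 + sqrt(T + 22) = -9 + sqrt(22 + T))
Y = 8764 (Y = -2*(-4382) = 8764)
o = I*sqrt(10885) (o = sqrt(-10885) = I*sqrt(10885) ≈ 104.33*I)
D = 9 + 3*sqrt(8759) (D = 9 + 3*sqrt(8764 + (-9 + sqrt(22 - 6))) = 9 + 3*sqrt(8764 + (-9 + sqrt(16))) = 9 + 3*sqrt(8764 + (-9 + 4)) = 9 + 3*sqrt(8764 - 5) = 9 + 3*sqrt(8759) ≈ 289.77)
D + o = (9 + 3*sqrt(8759)) + I*sqrt(10885) = 9 + 3*sqrt(8759) + I*sqrt(10885)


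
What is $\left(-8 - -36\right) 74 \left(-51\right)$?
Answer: $-105672$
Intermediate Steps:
$\left(-8 - -36\right) 74 \left(-51\right) = \left(-8 + 36\right) 74 \left(-51\right) = 28 \cdot 74 \left(-51\right) = 2072 \left(-51\right) = -105672$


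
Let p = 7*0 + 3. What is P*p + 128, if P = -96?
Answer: -160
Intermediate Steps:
p = 3 (p = 0 + 3 = 3)
P*p + 128 = -96*3 + 128 = -288 + 128 = -160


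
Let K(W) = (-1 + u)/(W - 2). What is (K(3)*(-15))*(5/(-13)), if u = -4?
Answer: -375/13 ≈ -28.846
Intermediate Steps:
K(W) = -5/(-2 + W) (K(W) = (-1 - 4)/(W - 2) = -5/(-2 + W))
(K(3)*(-15))*(5/(-13)) = (-5/(-2 + 3)*(-15))*(5/(-13)) = (-5/1*(-15))*(5*(-1/13)) = (-5*1*(-15))*(-5/13) = -5*(-15)*(-5/13) = 75*(-5/13) = -375/13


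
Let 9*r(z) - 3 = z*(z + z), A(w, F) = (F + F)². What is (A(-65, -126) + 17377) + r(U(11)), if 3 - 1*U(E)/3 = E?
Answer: 243028/3 ≈ 81009.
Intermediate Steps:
A(w, F) = 4*F² (A(w, F) = (2*F)² = 4*F²)
U(E) = 9 - 3*E
r(z) = ⅓ + 2*z²/9 (r(z) = ⅓ + (z*(z + z))/9 = ⅓ + (z*(2*z))/9 = ⅓ + (2*z²)/9 = ⅓ + 2*z²/9)
(A(-65, -126) + 17377) + r(U(11)) = (4*(-126)² + 17377) + (⅓ + 2*(9 - 3*11)²/9) = (4*15876 + 17377) + (⅓ + 2*(9 - 33)²/9) = (63504 + 17377) + (⅓ + (2/9)*(-24)²) = 80881 + (⅓ + (2/9)*576) = 80881 + (⅓ + 128) = 80881 + 385/3 = 243028/3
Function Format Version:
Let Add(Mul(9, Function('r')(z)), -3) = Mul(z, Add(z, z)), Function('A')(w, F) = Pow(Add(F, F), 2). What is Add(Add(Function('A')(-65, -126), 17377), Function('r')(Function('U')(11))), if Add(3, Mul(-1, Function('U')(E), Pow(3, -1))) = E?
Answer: Rational(243028, 3) ≈ 81009.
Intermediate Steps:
Function('A')(w, F) = Mul(4, Pow(F, 2)) (Function('A')(w, F) = Pow(Mul(2, F), 2) = Mul(4, Pow(F, 2)))
Function('U')(E) = Add(9, Mul(-3, E))
Function('r')(z) = Add(Rational(1, 3), Mul(Rational(2, 9), Pow(z, 2))) (Function('r')(z) = Add(Rational(1, 3), Mul(Rational(1, 9), Mul(z, Add(z, z)))) = Add(Rational(1, 3), Mul(Rational(1, 9), Mul(z, Mul(2, z)))) = Add(Rational(1, 3), Mul(Rational(1, 9), Mul(2, Pow(z, 2)))) = Add(Rational(1, 3), Mul(Rational(2, 9), Pow(z, 2))))
Add(Add(Function('A')(-65, -126), 17377), Function('r')(Function('U')(11))) = Add(Add(Mul(4, Pow(-126, 2)), 17377), Add(Rational(1, 3), Mul(Rational(2, 9), Pow(Add(9, Mul(-3, 11)), 2)))) = Add(Add(Mul(4, 15876), 17377), Add(Rational(1, 3), Mul(Rational(2, 9), Pow(Add(9, -33), 2)))) = Add(Add(63504, 17377), Add(Rational(1, 3), Mul(Rational(2, 9), Pow(-24, 2)))) = Add(80881, Add(Rational(1, 3), Mul(Rational(2, 9), 576))) = Add(80881, Add(Rational(1, 3), 128)) = Add(80881, Rational(385, 3)) = Rational(243028, 3)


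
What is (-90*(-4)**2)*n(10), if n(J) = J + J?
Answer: -28800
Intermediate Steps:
n(J) = 2*J
(-90*(-4)**2)*n(10) = (-90*(-4)**2)*(2*10) = -90*16*20 = -1440*20 = -28800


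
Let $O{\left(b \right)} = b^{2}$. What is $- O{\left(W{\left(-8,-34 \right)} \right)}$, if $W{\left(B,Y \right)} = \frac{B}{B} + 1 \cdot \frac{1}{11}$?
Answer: $- \frac{144}{121} \approx -1.1901$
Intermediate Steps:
$W{\left(B,Y \right)} = \frac{12}{11}$ ($W{\left(B,Y \right)} = 1 + 1 \cdot \frac{1}{11} = 1 + \frac{1}{11} = \frac{12}{11}$)
$- O{\left(W{\left(-8,-34 \right)} \right)} = - \left(\frac{12}{11}\right)^{2} = \left(-1\right) \frac{144}{121} = - \frac{144}{121}$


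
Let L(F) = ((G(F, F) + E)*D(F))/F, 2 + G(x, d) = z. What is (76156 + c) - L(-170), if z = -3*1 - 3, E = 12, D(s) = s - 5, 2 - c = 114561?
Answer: -652921/17 ≈ -38407.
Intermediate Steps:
c = -114559 (c = 2 - 1*114561 = 2 - 114561 = -114559)
D(s) = -5 + s
z = -6 (z = -3 - 3 = -6)
G(x, d) = -8 (G(x, d) = -2 - 6 = -8)
L(F) = (-20 + 4*F)/F (L(F) = ((-8 + 12)*(-5 + F))/F = (4*(-5 + F))/F = (-20 + 4*F)/F)
(76156 + c) - L(-170) = (76156 - 114559) - (4 - 20/(-170)) = -38403 - (4 - 20*(-1/170)) = -38403 - (4 + 2/17) = -38403 - 1*70/17 = -38403 - 70/17 = -652921/17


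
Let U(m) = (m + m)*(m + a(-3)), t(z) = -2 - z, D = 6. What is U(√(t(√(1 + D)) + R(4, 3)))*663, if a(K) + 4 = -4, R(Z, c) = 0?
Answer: -2652 - 1326*√7 - 10608*I*√(2 + √7) ≈ -6160.3 - 22865.0*I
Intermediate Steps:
a(K) = -8 (a(K) = -4 - 4 = -8)
U(m) = 2*m*(-8 + m) (U(m) = (m + m)*(m - 8) = (2*m)*(-8 + m) = 2*m*(-8 + m))
U(√(t(√(1 + D)) + R(4, 3)))*663 = (2*√((-2 - √(1 + 6)) + 0)*(-8 + √((-2 - √(1 + 6)) + 0)))*663 = (2*√((-2 - √7) + 0)*(-8 + √((-2 - √7) + 0)))*663 = (2*√(-2 - √7)*(-8 + √(-2 - √7)))*663 = 1326*√(-2 - √7)*(-8 + √(-2 - √7))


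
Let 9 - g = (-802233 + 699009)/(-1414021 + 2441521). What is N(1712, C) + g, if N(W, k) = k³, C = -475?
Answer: -9176591017648/85625 ≈ -1.0717e+8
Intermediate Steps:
g = 779227/85625 (g = 9 - (-802233 + 699009)/(-1414021 + 2441521) = 9 - (-103224)/1027500 = 9 - 1*(-8602/85625) = 9 + 8602/85625 = 779227/85625 ≈ 9.1005)
N(1712, C) + g = (-475)³ + 779227/85625 = -107171875 + 779227/85625 = -9176591017648/85625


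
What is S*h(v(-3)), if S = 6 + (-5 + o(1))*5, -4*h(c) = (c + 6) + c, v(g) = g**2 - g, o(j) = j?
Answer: 105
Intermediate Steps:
h(c) = -3/2 - c/2 (h(c) = -((c + 6) + c)/4 = -((6 + c) + c)/4 = -(6 + 2*c)/4 = -3/2 - c/2)
S = -14 (S = 6 + (-5 + 1)*5 = 6 - 4*5 = 6 - 20 = -14)
S*h(v(-3)) = -14*(-3/2 - (-3)*(-1 - 3)/2) = -14*(-3/2 - (-3)*(-4)/2) = -14*(-3/2 - 1/2*12) = -14*(-3/2 - 6) = -14*(-15/2) = 105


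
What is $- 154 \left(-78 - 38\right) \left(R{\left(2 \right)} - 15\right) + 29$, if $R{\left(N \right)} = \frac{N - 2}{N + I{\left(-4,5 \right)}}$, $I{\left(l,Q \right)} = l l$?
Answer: $-267931$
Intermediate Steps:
$I{\left(l,Q \right)} = l^{2}$
$R{\left(N \right)} = \frac{-2 + N}{16 + N}$ ($R{\left(N \right)} = \frac{N - 2}{N + \left(-4\right)^{2}} = \frac{-2 + N}{N + 16} = \frac{-2 + N}{16 + N}$)
$- 154 \left(-78 - 38\right) \left(R{\left(2 \right)} - 15\right) + 29 = - 154 \left(-78 - 38\right) \left(\frac{-2 + 2}{16 + 2} - 15\right) + 29 = - 154 \left(- 116 \left(\frac{1}{18} \cdot 0 - 15\right)\right) + 29 = - 154 \left(- 116 \left(0 - 15\right)\right) + 29 = - 154 \left(\left(-116\right) \left(-15\right)\right) + 29 = \left(-154\right) 1740 + 29 = -267960 + 29 = -267931$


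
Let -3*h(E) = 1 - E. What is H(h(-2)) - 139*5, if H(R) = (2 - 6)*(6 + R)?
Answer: -715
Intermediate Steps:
h(E) = -1/3 + E/3 (h(E) = -(1 - E)/3 = -1/3 + E/3)
H(R) = -24 - 4*R (H(R) = -4*(6 + R) = -24 - 4*R)
H(h(-2)) - 139*5 = (-24 - 4*(-1/3 + (1/3)*(-2))) - 139*5 = (-24 - 4*(-1/3 - 2/3)) - 695 = (-24 - 4*(-1)) - 695 = (-24 + 4) - 695 = -20 - 695 = -715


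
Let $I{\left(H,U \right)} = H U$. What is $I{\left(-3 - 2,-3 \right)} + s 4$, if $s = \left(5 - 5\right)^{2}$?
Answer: $15$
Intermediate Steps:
$s = 0$ ($s = 0^{2} = 0$)
$I{\left(-3 - 2,-3 \right)} + s 4 = \left(-3 - 2\right) \left(-3\right) + 0 \cdot 4 = \left(-3 - 2\right) \left(-3\right) + 0 = \left(-5\right) \left(-3\right) + 0 = 15 + 0 = 15$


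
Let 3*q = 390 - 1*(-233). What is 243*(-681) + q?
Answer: -495826/3 ≈ -1.6528e+5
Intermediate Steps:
q = 623/3 (q = (390 - 1*(-233))/3 = (390 + 233)/3 = (⅓)*623 = 623/3 ≈ 207.67)
243*(-681) + q = 243*(-681) + 623/3 = -165483 + 623/3 = -495826/3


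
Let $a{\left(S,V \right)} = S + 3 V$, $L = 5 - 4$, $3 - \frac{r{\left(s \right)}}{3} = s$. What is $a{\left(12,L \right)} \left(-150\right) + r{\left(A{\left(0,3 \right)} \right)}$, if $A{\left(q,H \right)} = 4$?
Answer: $-2253$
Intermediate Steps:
$r{\left(s \right)} = 9 - 3 s$
$L = 1$ ($L = 5 - 4 = 1$)
$a{\left(12,L \right)} \left(-150\right) + r{\left(A{\left(0,3 \right)} \right)} = \left(12 + 3 \cdot 1\right) \left(-150\right) + \left(9 - 12\right) = \left(12 + 3\right) \left(-150\right) + \left(9 - 12\right) = 15 \left(-150\right) - 3 = -2250 - 3 = -2253$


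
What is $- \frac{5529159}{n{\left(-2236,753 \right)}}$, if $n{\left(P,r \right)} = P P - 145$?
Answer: $- \frac{1843053}{1666517} \approx -1.1059$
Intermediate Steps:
$n{\left(P,r \right)} = -145 + P^{2}$ ($n{\left(P,r \right)} = P^{2} - 145 = -145 + P^{2}$)
$- \frac{5529159}{n{\left(-2236,753 \right)}} = - \frac{5529159}{-145 + \left(-2236\right)^{2}} = - \frac{5529159}{-145 + 4999696} = - \frac{5529159}{4999551} = \left(-5529159\right) \frac{1}{4999551} = - \frac{1843053}{1666517}$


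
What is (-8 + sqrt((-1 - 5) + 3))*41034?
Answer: -328272 + 41034*I*sqrt(3) ≈ -3.2827e+5 + 71073.0*I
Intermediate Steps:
(-8 + sqrt((-1 - 5) + 3))*41034 = (-8 + sqrt(-6 + 3))*41034 = (-8 + sqrt(-3))*41034 = (-8 + I*sqrt(3))*41034 = -328272 + 41034*I*sqrt(3)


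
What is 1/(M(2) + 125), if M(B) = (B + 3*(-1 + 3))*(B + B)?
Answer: 1/157 ≈ 0.0063694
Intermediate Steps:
M(B) = 2*B*(6 + B) (M(B) = (B + 3*2)*(2*B) = (B + 6)*(2*B) = (6 + B)*(2*B) = 2*B*(6 + B))
1/(M(2) + 125) = 1/(2*2*(6 + 2) + 125) = 1/(2*2*8 + 125) = 1/(32 + 125) = 1/157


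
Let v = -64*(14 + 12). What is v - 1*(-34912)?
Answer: 33248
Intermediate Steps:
v = -1664 (v = -64*26 = -1664)
v - 1*(-34912) = -1664 - 1*(-34912) = -1664 + 34912 = 33248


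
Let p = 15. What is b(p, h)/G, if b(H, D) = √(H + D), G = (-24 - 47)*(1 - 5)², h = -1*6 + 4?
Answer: -√13/1136 ≈ -0.0031739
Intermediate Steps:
h = -2 (h = -6 + 4 = -2)
G = -1136 (G = -71*(-4)² = -71*16 = -1136)
b(H, D) = √(D + H)
b(p, h)/G = √(-2 + 15)/(-1136) = √13*(-1/1136) = -√13/1136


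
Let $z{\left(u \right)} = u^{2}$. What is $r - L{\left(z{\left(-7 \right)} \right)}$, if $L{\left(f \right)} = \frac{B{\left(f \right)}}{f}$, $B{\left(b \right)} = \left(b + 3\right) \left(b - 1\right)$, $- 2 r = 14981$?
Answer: $- \frac{739061}{98} \approx -7541.4$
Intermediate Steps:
$r = - \frac{14981}{2}$ ($r = \left(- \frac{1}{2}\right) 14981 = - \frac{14981}{2} \approx -7490.5$)
$B{\left(b \right)} = \left(-1 + b\right) \left(3 + b\right)$ ($B{\left(b \right)} = \left(3 + b\right) \left(-1 + b\right) = \left(-1 + b\right) \left(3 + b\right)$)
$L{\left(f \right)} = \frac{-3 + f^{2} + 2 f}{f}$
$r - L{\left(z{\left(-7 \right)} \right)} = - \frac{14981}{2} - \left(2 + \left(-7\right)^{2} - \frac{3}{\left(-7\right)^{2}}\right) = - \frac{14981}{2} - \left(2 + 49 - \frac{3}{49}\right) = - \frac{14981}{2} - \frac{2496}{49} = - \frac{739061}{98}$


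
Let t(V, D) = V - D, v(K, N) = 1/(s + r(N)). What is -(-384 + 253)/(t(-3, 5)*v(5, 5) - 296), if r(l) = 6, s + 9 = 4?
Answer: -131/304 ≈ -0.43092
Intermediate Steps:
s = -5 (s = -9 + 4 = -5)
v(K, N) = 1 (v(K, N) = 1/(-5 + 6) = 1/1 = 1)
-(-384 + 253)/(t(-3, 5)*v(5, 5) - 296) = -(-384 + 253)/((-3 - 1*5)*1 - 296) = -(-131)/((-3 - 5)*1 - 296) = -(-131)/(-8*1 - 296) = -(-131)/(-8 - 296) = -(-131)/(-304) = -(-131)*(-1)/304 = -1*131/304 = -131/304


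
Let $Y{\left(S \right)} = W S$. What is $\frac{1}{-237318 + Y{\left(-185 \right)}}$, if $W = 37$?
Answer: $- \frac{1}{244163} \approx -4.0956 \cdot 10^{-6}$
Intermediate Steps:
$Y{\left(S \right)} = 37 S$
$\frac{1}{-237318 + Y{\left(-185 \right)}} = \frac{1}{-237318 + 37 \left(-185\right)} = \frac{1}{-237318 - 6845} = \frac{1}{-244163} = - \frac{1}{244163}$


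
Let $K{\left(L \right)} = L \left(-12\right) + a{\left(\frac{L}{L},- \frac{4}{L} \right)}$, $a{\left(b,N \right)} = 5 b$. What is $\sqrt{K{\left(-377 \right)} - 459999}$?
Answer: $i \sqrt{455470} \approx 674.88 i$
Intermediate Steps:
$K{\left(L \right)} = 5 - 12 L$ ($K{\left(L \right)} = L \left(-12\right) + 5 \frac{L}{L} = - 12 L + 5 \cdot 1 = - 12 L + 5 = 5 - 12 L$)
$\sqrt{K{\left(-377 \right)} - 459999} = \sqrt{\left(5 - -4524\right) - 459999} = \sqrt{\left(5 + 4524\right) - 459999} = \sqrt{4529 - 459999} = \sqrt{-455470} = i \sqrt{455470}$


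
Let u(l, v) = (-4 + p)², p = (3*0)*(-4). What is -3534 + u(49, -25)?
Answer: -3518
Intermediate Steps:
p = 0 (p = 0*(-4) = 0)
u(l, v) = 16 (u(l, v) = (-4 + 0)² = (-4)² = 16)
-3534 + u(49, -25) = -3534 + 16 = -3518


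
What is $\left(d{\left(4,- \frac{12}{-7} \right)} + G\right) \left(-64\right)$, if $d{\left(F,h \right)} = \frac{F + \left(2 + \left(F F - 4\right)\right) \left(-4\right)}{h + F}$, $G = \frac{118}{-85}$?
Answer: $\frac{57056}{85} \approx 671.25$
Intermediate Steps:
$G = - \frac{118}{85}$ ($G = 118 \left(- \frac{1}{85}\right) = - \frac{118}{85} \approx -1.3882$)
$d{\left(F,h \right)} = \frac{8 + F - 4 F^{2}}{F + h}$ ($d{\left(F,h \right)} = \frac{F + \left(2 + \left(F^{2} - 4\right)\right) \left(-4\right)}{F + h} = \frac{F + \left(2 + \left(-4 + F^{2}\right)\right) \left(-4\right)}{F + h} = \frac{F + \left(-2 + F^{2}\right) \left(-4\right)}{F + h} = \frac{F - \left(-8 + 4 F^{2}\right)}{F + h} = \frac{8 + F - 4 F^{2}}{F + h}$)
$\left(d{\left(4,- \frac{12}{-7} \right)} + G\right) \left(-64\right) = \left(\frac{8 + 4 - 4 \cdot 4^{2}}{4 - \frac{12}{-7}} - \frac{118}{85}\right) \left(-64\right) = \left(\frac{8 + 4 - 64}{4 - - \frac{12}{7}} - \frac{118}{85}\right) \left(-64\right) = \left(\frac{8 + 4 - 64}{4 + \frac{12}{7}} - \frac{118}{85}\right) \left(-64\right) = \left(\frac{1}{\frac{40}{7}} \left(-52\right) - \frac{118}{85}\right) \left(-64\right) = \left(\frac{7}{40} \left(-52\right) - \frac{118}{85}\right) \left(-64\right) = \left(- \frac{91}{10} - \frac{118}{85}\right) \left(-64\right) = \left(- \frac{1783}{170}\right) \left(-64\right) = \frac{57056}{85}$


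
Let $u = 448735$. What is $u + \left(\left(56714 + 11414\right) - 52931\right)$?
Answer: $463932$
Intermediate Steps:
$u + \left(\left(56714 + 11414\right) - 52931\right) = 448735 + \left(\left(56714 + 11414\right) - 52931\right) = 448735 + \left(68128 - 52931\right) = 448735 + 15197 = 463932$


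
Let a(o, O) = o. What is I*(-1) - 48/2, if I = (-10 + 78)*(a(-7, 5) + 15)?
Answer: -568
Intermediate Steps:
I = 544 (I = (-10 + 78)*(-7 + 15) = 68*8 = 544)
I*(-1) - 48/2 = 544*(-1) - 48/2 = -544 - 48*½ = -544 - 24 = -568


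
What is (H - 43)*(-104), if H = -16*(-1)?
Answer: 2808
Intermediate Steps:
H = 16
(H - 43)*(-104) = (16 - 43)*(-104) = -27*(-104) = 2808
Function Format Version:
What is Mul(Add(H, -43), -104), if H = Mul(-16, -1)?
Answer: 2808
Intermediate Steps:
H = 16
Mul(Add(H, -43), -104) = Mul(Add(16, -43), -104) = Mul(-27, -104) = 2808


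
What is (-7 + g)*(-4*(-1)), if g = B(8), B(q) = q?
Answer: 4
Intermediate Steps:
g = 8
(-7 + g)*(-4*(-1)) = (-7 + 8)*(-4*(-1)) = 1*4 = 4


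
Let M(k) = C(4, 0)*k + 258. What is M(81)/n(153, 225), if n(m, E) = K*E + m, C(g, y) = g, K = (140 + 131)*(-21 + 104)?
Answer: 97/843513 ≈ 0.00011500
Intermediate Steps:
K = 22493 (K = 271*83 = 22493)
M(k) = 258 + 4*k (M(k) = 4*k + 258 = 258 + 4*k)
n(m, E) = m + 22493*E (n(m, E) = 22493*E + m = m + 22493*E)
M(81)/n(153, 225) = (258 + 4*81)/(153 + 22493*225) = (258 + 324)/(153 + 5060925) = 582/5061078 = 582*(1/5061078) = 97/843513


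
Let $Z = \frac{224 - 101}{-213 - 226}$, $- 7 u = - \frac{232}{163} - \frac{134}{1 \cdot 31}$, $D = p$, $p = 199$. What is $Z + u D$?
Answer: $\frac{2532088641}{15527869} \approx 163.07$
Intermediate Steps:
$D = 199$
$u = \frac{29034}{35371}$ ($u = - \frac{- \frac{232}{163} - \frac{134}{1 \cdot 31}}{7} = - \frac{\left(-232\right) \frac{1}{163} - \frac{134}{31}}{7} = - \frac{- \frac{232}{163} - \frac{134}{31}}{7} = \left(- \frac{1}{7}\right) \left(- \frac{29034}{5053}\right) = \frac{29034}{35371} \approx 0.82084$)
$Z = - \frac{123}{439}$ ($Z = \frac{123}{-439} = 123 \left(- \frac{1}{439}\right) = - \frac{123}{439} \approx -0.28018$)
$Z + u D = - \frac{123}{439} + \frac{29034}{35371} \cdot 199 = - \frac{123}{439} + \frac{5777766}{35371} = \frac{2532088641}{15527869}$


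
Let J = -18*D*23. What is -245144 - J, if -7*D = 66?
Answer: -1743332/7 ≈ -2.4905e+5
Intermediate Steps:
D = -66/7 (D = -⅐*66 = -66/7 ≈ -9.4286)
J = 27324/7 (J = -18*(-66/7)*23 = (1188/7)*23 = 27324/7 ≈ 3903.4)
-245144 - J = -245144 - 1*27324/7 = -245144 - 27324/7 = -1743332/7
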